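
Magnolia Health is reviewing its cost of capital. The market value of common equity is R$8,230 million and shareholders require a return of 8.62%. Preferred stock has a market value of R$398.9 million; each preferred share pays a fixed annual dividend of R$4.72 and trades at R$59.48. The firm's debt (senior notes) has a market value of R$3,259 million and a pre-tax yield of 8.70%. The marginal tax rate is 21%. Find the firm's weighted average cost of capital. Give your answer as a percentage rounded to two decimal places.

8.12%

Cost of preferred: Rp = 4.72 / 59.48 = 7.9354%.
Total capital V = 8230 + 398.9 + 3259 = 11887.9.
Equity: weight = 8230/11887.9 = 0.6923; cost = 8.62%.
Preferred: weight = 398.9/11887.9 = 0.0336; cost = 7.9354%.
Senior notes: weight = 3259/11887.9 = 0.2741; after-tax cost = 8.7% × (1 − 21%) = 6.8730%.
WACC = 0.6923 × 8.6200% + 0.0336 × 7.9354% + 0.2741 × 6.8730% = 8.1181%.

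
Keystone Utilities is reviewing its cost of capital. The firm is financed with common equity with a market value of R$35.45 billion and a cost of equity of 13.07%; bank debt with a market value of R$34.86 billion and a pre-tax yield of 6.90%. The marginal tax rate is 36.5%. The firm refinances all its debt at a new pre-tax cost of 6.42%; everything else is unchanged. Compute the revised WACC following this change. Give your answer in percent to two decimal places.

8.61%

After the change:
Total capital V = 35.45 + 34.86 = 70.31.
Equity: weight = 35.45/70.31 = 0.5042; cost = 13.07%.
Bank debt: weight = 34.86/70.31 = 0.4958; after-tax cost = 6.42% × (1 − 36.5%) = 4.0767%.
WACC = 0.5042 × 13.0700% + 0.4958 × 4.0767% = 8.6111%.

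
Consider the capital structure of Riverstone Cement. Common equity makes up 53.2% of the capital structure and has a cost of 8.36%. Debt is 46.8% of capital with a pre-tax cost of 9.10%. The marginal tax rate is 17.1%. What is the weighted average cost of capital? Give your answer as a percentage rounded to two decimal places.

7.98%

After-tax cost of debt = 9.1% × (1 − 17.1%) = 7.5439%.
WACC = 0.532 × 8.3600% + 0.468 × 7.5439% = 7.9781%.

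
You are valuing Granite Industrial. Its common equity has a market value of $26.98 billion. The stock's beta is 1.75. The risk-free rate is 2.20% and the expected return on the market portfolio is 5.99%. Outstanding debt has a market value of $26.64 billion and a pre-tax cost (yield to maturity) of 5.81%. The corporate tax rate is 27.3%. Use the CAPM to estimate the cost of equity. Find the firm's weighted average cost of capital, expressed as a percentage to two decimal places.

Market risk premium = 5.99% − 2.2% = 3.79%.
Cost of equity via CAPM: Re = 2.2% + 1.75 × 3.79% = 8.8325%.
Total capital V = 26.98 + 26.64 = 53.62.
Equity: weight = 26.98/53.62 = 0.5032; cost = 8.8325%.
Debt: weight = 26.64/53.62 = 0.4968; after-tax cost = 5.81% × (1 − 27.3%) = 4.2239%.
WACC = 0.5032 × 8.8325% + 0.4968 × 4.2239% = 6.5428%.

6.54%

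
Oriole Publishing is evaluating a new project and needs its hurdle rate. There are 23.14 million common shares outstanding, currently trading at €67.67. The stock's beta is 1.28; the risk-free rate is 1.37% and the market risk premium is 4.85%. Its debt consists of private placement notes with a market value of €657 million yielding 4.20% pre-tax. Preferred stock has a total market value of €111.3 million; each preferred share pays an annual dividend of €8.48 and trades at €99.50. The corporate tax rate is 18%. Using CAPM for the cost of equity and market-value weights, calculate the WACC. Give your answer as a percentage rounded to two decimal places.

Cost of equity via CAPM: Re = 1.37% + 1.28 × 4.85% = 7.5780%.
Cost of preferred: Rp = 8.48 / 99.5 = 8.5226%.
Market value of equity E = 67.67 × 23.14m = 1565.8838m.
Total capital V = 1565.8838 + 111.3 + 657 = 2334.1838.
Equity: weight = 1565.8838/2334.1838 = 0.6708; cost = 7.578%.
Preferred: weight = 111.3/2334.1838 = 0.0477; cost = 8.5226%.
Private placement notes: weight = 657/2334.1838 = 0.2815; after-tax cost = 4.2% × (1 − 18%) = 3.4440%.
WACC = 0.6708 × 7.5780% + 0.0477 × 8.5226% + 0.2815 × 3.4440% = 6.4594%.

6.46%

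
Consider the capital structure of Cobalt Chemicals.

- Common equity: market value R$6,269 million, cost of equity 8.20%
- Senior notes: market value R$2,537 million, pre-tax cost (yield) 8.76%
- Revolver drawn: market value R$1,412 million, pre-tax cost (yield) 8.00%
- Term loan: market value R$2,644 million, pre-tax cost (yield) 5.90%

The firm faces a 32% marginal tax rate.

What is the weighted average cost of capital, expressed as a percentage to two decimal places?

Total capital V = 6269 + 2537 + 1412 + 2644 = 12862.
Equity: weight = 6269/12862 = 0.4874; cost = 8.2%.
Senior notes: weight = 2537/12862 = 0.1972; after-tax cost = 8.76% × (1 − 32%) = 5.9568%.
Revolver drawn: weight = 1412/12862 = 0.1098; after-tax cost = 8% × (1 − 32%) = 5.4400%.
Term loan: weight = 2644/12862 = 0.2056; after-tax cost = 5.9% × (1 − 32%) = 4.0120%.
WACC = 0.4874 × 8.2000% + 0.1972 × 5.9568% + 0.1098 × 5.4400% + 0.2056 × 4.0120% = 6.5936%.

6.59%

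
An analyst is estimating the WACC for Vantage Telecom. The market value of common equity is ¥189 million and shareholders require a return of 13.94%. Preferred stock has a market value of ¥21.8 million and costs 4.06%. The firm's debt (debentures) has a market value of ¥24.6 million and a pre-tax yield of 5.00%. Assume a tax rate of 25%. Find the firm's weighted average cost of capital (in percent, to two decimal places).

Total capital V = 189 + 21.8 + 24.6 = 235.4.
Equity: weight = 189/235.4 = 0.8029; cost = 13.94%.
Preferred: weight = 21.8/235.4 = 0.0926; cost = 4.06%.
Debentures: weight = 24.6/235.4 = 0.1045; after-tax cost = 5% × (1 − 25%) = 3.7500%.
WACC = 0.8029 × 13.9400% + 0.0926 × 4.0600% + 0.1045 × 3.7500% = 11.9601%.

11.96%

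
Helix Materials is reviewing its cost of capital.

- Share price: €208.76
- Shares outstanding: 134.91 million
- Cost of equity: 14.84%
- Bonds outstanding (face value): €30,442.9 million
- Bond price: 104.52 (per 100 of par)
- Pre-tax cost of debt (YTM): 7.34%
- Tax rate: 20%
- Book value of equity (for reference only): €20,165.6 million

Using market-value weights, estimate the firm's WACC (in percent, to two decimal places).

10.08%

Market value of equity E = 208.76 × 134.91m = 28163.8116m. Market value of debt D = 30442.9m × 104.52/100 = 31818.91908m.
Total capital V = 28163.8116 + 31818.91908 = 59982.73068.
Equity: weight = 28163.8116/59982.73068 = 0.4695; cost = 14.84%.
Bonds outstanding: weight = 31818.91908/59982.73068 = 0.5305; after-tax cost = 7.34% × (1 − 20%) = 5.8720%.
WACC = 0.4695 × 14.8400% + 0.5305 × 5.8720% = 10.0828%.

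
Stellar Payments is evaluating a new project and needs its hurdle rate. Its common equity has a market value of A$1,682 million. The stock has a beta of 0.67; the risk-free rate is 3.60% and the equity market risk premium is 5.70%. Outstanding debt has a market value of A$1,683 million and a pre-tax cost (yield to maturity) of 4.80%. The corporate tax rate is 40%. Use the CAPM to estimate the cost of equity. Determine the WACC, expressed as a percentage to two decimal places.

Cost of equity via CAPM: Re = 3.6% + 0.67 × 5.7% = 7.4190%.
Total capital V = 1682 + 1683 = 3365.
Equity: weight = 1682/3365 = 0.4999; cost = 7.419%.
Debt: weight = 1683/3365 = 0.5001; after-tax cost = 4.8% × (1 − 40%) = 2.8800%.
WACC = 0.4999 × 7.4190% + 0.5001 × 2.8800% = 5.1488%.

5.15%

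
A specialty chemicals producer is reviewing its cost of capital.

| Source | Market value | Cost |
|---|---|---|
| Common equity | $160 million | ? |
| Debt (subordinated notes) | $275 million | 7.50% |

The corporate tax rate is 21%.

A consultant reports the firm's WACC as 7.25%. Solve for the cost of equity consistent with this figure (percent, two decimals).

Total capital V = 160 + 275 = 435.
Equity weight = 160/435 = 0.3678.
Subordinated notes weight = 275/435 = 0.6322.
Debt contribution = 0.6322 × 7.5% × (1 − 21%) = 3.7457%.
Required equity contribution = 7.25% − 3.7457% = 3.5043%.
Re = 3.5043% / 0.3678 = 9.5273%.

9.53%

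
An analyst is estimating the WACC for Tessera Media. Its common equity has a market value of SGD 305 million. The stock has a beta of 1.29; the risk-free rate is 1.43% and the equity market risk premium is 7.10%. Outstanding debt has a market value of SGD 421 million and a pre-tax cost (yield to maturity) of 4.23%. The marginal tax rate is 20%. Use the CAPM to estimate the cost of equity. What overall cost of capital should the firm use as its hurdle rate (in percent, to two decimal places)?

Cost of equity via CAPM: Re = 1.43% + 1.29 × 7.1% = 10.5890%.
Total capital V = 305 + 421 = 726.
Equity: weight = 305/726 = 0.4201; cost = 10.589%.
Debt: weight = 421/726 = 0.5799; after-tax cost = 4.23% × (1 − 20%) = 3.3840%.
WACC = 0.4201 × 10.5890% + 0.5799 × 3.3840% = 6.4109%.

6.41%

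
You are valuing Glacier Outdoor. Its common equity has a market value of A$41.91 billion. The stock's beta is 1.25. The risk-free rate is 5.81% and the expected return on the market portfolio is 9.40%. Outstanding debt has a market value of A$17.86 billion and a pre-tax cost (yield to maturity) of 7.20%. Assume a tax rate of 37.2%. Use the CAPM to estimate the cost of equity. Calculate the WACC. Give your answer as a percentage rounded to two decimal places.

8.57%

Market risk premium = 9.4% − 5.81% = 3.59%.
Cost of equity via CAPM: Re = 5.81% + 1.25 × 3.59% = 10.2975%.
Total capital V = 41.91 + 17.86 = 59.77.
Equity: weight = 41.91/59.77 = 0.7012; cost = 10.2975%.
Debt: weight = 17.86/59.77 = 0.2988; after-tax cost = 7.2% × (1 − 37.2%) = 4.5216%.
WACC = 0.7012 × 10.2975% + 0.2988 × 4.5216% = 8.5716%.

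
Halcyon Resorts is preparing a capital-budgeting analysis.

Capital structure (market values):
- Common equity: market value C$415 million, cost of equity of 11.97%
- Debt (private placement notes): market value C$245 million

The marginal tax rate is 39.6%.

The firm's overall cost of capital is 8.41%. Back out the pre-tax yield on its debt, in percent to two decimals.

3.94%

Total capital V = 415 + 245 = 660.
Equity weight = 415/660 = 0.6288.
Private placement notes weight = 245/660 = 0.3712.
Equity contribution = 0.6288 × 11.97% = 7.5266%.
Remaining for debt = 8.41% − 7.5266% = 0.8834%.
Rd × (1 − 39.6%) × 0.3712 = 0.8834%  ⇒  Rd = 3.9401%.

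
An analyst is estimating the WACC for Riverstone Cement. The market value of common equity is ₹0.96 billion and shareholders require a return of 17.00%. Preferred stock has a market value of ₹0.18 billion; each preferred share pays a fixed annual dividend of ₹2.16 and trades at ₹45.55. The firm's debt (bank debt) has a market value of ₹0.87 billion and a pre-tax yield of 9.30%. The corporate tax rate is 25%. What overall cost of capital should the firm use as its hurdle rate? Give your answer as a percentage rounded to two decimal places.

Cost of preferred: Rp = 2.16 / 45.55 = 4.7420%.
Total capital V = 0.96 + 0.18 + 0.87 = 2.01.
Equity: weight = 0.96/2.01 = 0.4776; cost = 17%.
Preferred: weight = 0.18/2.01 = 0.0896; cost = 4.742%.
Bank debt: weight = 0.87/2.01 = 0.4328; after-tax cost = 9.3% × (1 − 25%) = 6.9750%.
WACC = 0.4776 × 17.0000% + 0.0896 × 4.7420% + 0.4328 × 6.9750% = 11.5631%.

11.56%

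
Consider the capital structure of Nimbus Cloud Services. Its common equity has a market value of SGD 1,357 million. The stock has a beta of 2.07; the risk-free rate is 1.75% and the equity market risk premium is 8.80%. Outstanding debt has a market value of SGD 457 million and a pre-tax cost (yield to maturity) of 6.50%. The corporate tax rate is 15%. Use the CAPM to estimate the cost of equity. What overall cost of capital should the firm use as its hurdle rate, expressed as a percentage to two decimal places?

Cost of equity via CAPM: Re = 1.75% + 2.07 × 8.8% = 19.9660%.
Total capital V = 1357 + 457 = 1814.
Equity: weight = 1357/1814 = 0.7481; cost = 19.966%.
Debt: weight = 457/1814 = 0.2519; after-tax cost = 6.5% × (1 − 15%) = 5.5250%.
WACC = 0.7481 × 19.9660% + 0.2519 × 5.5250% = 16.3279%.

16.33%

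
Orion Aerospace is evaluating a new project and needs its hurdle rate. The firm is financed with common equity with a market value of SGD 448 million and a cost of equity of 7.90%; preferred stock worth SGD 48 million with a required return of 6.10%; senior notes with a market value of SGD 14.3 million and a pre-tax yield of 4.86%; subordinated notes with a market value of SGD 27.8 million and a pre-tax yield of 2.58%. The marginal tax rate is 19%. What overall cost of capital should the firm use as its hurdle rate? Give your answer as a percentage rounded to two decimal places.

Total capital V = 448 + 48 + 14.3 + 27.8 = 538.1.
Equity: weight = 448/538.1 = 0.8326; cost = 7.9%.
Preferred: weight = 48/538.1 = 0.0892; cost = 6.1%.
Senior notes: weight = 14.3/538.1 = 0.0266; after-tax cost = 4.86% × (1 − 19%) = 3.9366%.
Subordinated notes: weight = 27.8/538.1 = 0.0517; after-tax cost = 2.58% × (1 − 19%) = 2.0898%.
WACC = 0.8326 × 7.9000% + 0.0892 × 6.1000% + 0.0266 × 3.9366% + 0.0517 × 2.0898% = 7.3339%.

7.33%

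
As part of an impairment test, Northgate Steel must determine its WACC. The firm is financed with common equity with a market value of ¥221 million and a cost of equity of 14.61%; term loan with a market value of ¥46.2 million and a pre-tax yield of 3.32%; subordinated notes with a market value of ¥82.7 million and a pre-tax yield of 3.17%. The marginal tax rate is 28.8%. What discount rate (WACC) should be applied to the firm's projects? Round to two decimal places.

Total capital V = 221 + 46.2 + 82.7 = 349.9.
Equity: weight = 221/349.9 = 0.6316; cost = 14.61%.
Term loan: weight = 46.2/349.9 = 0.1320; after-tax cost = 3.32% × (1 − 28.8%) = 2.3638%.
Subordinated notes: weight = 82.7/349.9 = 0.2364; after-tax cost = 3.17% × (1 − 28.8%) = 2.2570%.
WACC = 0.6316 × 14.6100% + 0.1320 × 2.3638% + 0.2364 × 2.2570% = 10.0734%.

10.07%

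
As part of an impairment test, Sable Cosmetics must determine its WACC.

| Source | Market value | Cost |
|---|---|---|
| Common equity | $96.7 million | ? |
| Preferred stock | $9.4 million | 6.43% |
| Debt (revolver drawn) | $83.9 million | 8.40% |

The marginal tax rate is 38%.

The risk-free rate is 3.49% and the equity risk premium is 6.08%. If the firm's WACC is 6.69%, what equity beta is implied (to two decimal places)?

0.74

Total capital V = 96.7 + 9.4 + 83.9 = 190.
Equity weight = 96.7/190 = 0.5089.
Preferred weight = 9.4/190 = 0.0495.
Revolver drawn weight = 83.9/190 = 0.4416.
Debt contribution = 0.4416 × 8.4% × (1 − 38%) = 2.2997%.
Preferred contribution = 0.0495 × 6.43% = 0.3181%.
Required equity contribution = 6.69% − 2.6179% = 4.0721%  ⇒  Re = 8.0011%.
CAPM: 8.0011% = 3.49% + β × 6.08%  ⇒  β = 0.7420.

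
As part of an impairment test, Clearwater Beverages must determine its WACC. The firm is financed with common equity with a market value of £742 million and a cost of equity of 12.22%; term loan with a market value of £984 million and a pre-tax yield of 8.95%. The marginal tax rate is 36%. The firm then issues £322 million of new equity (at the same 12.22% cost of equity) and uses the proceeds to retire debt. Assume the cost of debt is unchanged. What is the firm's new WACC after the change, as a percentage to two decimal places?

After the change:
Total capital V = 1064 + 662 = 1726.
Equity: weight = 1064/1726 = 0.6165; cost = 12.22%.
Term loan: weight = 662/1726 = 0.3835; after-tax cost = 8.95% × (1 − 36%) = 5.7280%.
WACC = 0.6165 × 12.2200% + 0.3835 × 5.7280% = 9.7300%.

9.73%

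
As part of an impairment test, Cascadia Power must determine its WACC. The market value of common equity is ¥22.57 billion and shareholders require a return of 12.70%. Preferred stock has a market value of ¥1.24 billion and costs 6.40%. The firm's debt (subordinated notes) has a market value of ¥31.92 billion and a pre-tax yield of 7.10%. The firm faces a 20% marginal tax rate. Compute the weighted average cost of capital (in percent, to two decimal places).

Total capital V = 22.57 + 1.24 + 31.92 = 55.73.
Equity: weight = 22.57/55.73 = 0.4050; cost = 12.7%.
Preferred: weight = 1.24/55.73 = 0.0223; cost = 6.4%.
Subordinated notes: weight = 31.92/55.73 = 0.5728; after-tax cost = 7.1% × (1 − 20%) = 5.6800%.
WACC = 0.4050 × 12.7000% + 0.0223 × 6.4000% + 0.5728 × 5.6800% = 8.5390%.

8.54%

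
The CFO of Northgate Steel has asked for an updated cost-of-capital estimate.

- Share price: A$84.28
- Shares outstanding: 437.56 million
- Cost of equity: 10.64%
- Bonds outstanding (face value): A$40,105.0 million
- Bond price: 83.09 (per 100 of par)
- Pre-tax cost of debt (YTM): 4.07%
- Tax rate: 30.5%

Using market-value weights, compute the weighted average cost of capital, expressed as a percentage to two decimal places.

6.93%

Market value of equity E = 84.28 × 437.56m = 36877.5568m. Market value of debt D = 40105m × 83.09/100 = 33323.2445m.
Total capital V = 36877.5568 + 33323.2445 = 70200.8013.
Equity: weight = 36877.5568/70200.8013 = 0.5253; cost = 10.64%.
Bonds outstanding: weight = 33323.2445/70200.8013 = 0.4747; after-tax cost = 4.07% × (1 − 30.5%) = 2.8287%.
WACC = 0.5253 × 10.6400% + 0.4747 × 2.8287% = 6.9321%.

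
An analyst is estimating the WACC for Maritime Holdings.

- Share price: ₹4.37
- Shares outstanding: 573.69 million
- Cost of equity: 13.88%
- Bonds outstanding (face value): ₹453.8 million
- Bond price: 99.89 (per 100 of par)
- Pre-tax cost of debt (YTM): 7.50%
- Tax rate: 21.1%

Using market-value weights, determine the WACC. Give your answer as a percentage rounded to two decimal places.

12.66%

Market value of equity E = 4.37 × 573.69m = 2507.0253m. Market value of debt D = 453.8m × 99.89/100 = 453.30082m.
Total capital V = 2507.0253 + 453.30082 = 2960.32612.
Equity: weight = 2507.0253/2960.32612 = 0.8469; cost = 13.88%.
Bonds outstanding: weight = 453.30082/2960.32612 = 0.1531; after-tax cost = 7.5% × (1 − 21.1%) = 5.9175%.
WACC = 0.8469 × 13.8800% + 0.1531 × 5.9175% = 12.6607%.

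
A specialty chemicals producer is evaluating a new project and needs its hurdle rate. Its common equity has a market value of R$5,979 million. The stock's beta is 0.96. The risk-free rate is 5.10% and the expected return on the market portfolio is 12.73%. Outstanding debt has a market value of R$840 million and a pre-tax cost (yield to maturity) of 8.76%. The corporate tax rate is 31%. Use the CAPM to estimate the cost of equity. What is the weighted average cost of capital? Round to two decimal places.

Market risk premium = 12.73% − 5.1% = 7.63%.
Cost of equity via CAPM: Re = 5.1% + 0.96 × 7.63% = 12.4248%.
Total capital V = 5979 + 840 = 6819.
Equity: weight = 5979/6819 = 0.8768; cost = 12.4248%.
Debt: weight = 840/6819 = 0.1232; after-tax cost = 8.76% × (1 − 31%) = 6.0444%.
WACC = 0.8768 × 12.4248% + 0.1232 × 6.0444% = 11.6388%.

11.64%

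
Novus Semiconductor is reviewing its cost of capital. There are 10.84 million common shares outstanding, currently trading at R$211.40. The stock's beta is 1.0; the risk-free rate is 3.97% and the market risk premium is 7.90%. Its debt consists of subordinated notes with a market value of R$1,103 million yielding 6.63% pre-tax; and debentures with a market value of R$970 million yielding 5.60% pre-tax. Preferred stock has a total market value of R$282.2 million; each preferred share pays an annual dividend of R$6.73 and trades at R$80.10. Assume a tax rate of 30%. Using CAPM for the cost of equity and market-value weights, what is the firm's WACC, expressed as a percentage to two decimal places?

Cost of equity via CAPM: Re = 3.97% + 1.0 × 7.9% = 11.8700%.
Cost of preferred: Rp = 6.73 / 80.1 = 8.4020%.
Market value of equity E = 211.4 × 10.84m = 2291.576m.
Total capital V = 2291.576 + 282.2 + 1103 + 970 = 4646.776.
Equity: weight = 2291.576/4646.776 = 0.4932; cost = 11.87%.
Preferred: weight = 282.2/4646.776 = 0.0607; cost = 8.402%.
Subordinated notes: weight = 1103/4646.776 = 0.2374; after-tax cost = 6.63% × (1 − 30%) = 4.6410%.
Debentures: weight = 970/4646.776 = 0.2087; after-tax cost = 5.6% × (1 − 30%) = 3.9200%.
WACC = 0.4932 × 11.8700% + 0.0607 × 8.4020% + 0.2374 × 4.6410% + 0.2087 × 3.9200% = 8.2839%.

8.28%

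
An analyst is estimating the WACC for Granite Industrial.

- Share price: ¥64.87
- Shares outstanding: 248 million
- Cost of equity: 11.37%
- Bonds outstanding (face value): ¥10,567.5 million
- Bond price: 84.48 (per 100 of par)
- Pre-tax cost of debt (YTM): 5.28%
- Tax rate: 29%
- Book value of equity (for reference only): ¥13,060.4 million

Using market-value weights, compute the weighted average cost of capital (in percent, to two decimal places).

Market value of equity E = 64.87 × 248m = 16087.76m. Market value of debt D = 10567.5m × 84.48/100 = 8927.424m.
Total capital V = 16087.76 + 8927.424 = 25015.184.
Equity: weight = 16087.76/25015.184 = 0.6431; cost = 11.37%.
Bonds outstanding: weight = 8927.424/25015.184 = 0.3569; after-tax cost = 5.28% × (1 − 29%) = 3.7488%.
WACC = 0.6431 × 11.3700% + 0.3569 × 3.7488% = 8.6501%.

8.65%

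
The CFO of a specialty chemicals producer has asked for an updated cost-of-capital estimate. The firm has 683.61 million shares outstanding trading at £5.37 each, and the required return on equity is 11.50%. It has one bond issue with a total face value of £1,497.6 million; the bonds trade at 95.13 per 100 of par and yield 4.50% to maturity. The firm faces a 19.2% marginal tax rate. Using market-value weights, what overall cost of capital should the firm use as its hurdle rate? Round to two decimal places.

Market value of equity E = 5.37 × 683.61m = 3670.9857m. Market value of debt D = 1497.6m × 95.13/100 = 1424.66688m.
Total capital V = 3670.9857 + 1424.66688 = 5095.65258.
Equity: weight = 3670.9857/5095.65258 = 0.7204; cost = 11.5%.
Bonds outstanding: weight = 1424.66688/5095.65258 = 0.2796; after-tax cost = 4.5% × (1 − 19.2%) = 3.6360%.
WACC = 0.7204 × 11.5000% + 0.2796 × 3.6360% = 9.3013%.

9.30%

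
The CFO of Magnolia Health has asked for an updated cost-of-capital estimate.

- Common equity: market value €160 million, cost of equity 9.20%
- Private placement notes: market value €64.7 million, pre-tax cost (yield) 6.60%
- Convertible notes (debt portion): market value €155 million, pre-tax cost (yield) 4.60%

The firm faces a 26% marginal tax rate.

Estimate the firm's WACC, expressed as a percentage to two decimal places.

6.10%

Total capital V = 160 + 64.7 + 155 = 379.7.
Equity: weight = 160/379.7 = 0.4214; cost = 9.2%.
Private placement notes: weight = 64.7/379.7 = 0.1704; after-tax cost = 6.6% × (1 − 26%) = 4.8840%.
Convertible notes (debt portion): weight = 155/379.7 = 0.4082; after-tax cost = 4.6% × (1 − 26%) = 3.4040%.
WACC = 0.4214 × 9.2000% + 0.1704 × 4.8840% + 0.4082 × 3.4040% = 6.0985%.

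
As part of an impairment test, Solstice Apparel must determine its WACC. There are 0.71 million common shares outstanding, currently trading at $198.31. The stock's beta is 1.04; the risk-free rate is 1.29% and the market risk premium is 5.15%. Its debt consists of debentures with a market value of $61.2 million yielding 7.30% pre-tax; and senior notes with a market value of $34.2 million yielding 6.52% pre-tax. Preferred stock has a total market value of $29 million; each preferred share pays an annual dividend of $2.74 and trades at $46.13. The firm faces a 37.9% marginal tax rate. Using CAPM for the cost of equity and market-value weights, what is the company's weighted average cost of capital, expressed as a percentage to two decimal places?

5.75%

Cost of equity via CAPM: Re = 1.29% + 1.04 × 5.15% = 6.6460%.
Cost of preferred: Rp = 2.74 / 46.13 = 5.9397%.
Market value of equity E = 198.31 × 0.71m = 140.8001m.
Total capital V = 140.8001 + 29 + 61.2 + 34.2 = 265.2001.
Equity: weight = 140.8001/265.2001 = 0.5309; cost = 6.646%.
Preferred: weight = 29/265.2001 = 0.1094; cost = 5.9397%.
Debentures: weight = 61.2/265.2001 = 0.2308; after-tax cost = 7.3% × (1 − 37.9%) = 4.5333%.
Senior notes: weight = 34.2/265.2001 = 0.1290; after-tax cost = 6.52% × (1 − 37.9%) = 4.0489%.
WACC = 0.5309 × 6.6460% + 0.1094 × 5.9397% + 0.2308 × 4.5333% + 0.1290 × 4.0489% = 5.7463%.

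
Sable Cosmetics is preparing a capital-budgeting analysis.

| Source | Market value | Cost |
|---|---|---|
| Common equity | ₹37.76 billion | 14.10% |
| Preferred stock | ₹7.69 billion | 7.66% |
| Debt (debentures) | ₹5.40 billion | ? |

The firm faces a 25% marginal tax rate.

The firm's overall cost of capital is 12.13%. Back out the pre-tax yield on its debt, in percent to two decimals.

Total capital V = 37.76 + 7.69 + 5.4 = 50.85.
Equity weight = 37.76/50.85 = 0.7426.
Preferred weight = 7.69/50.85 = 0.1512.
Debentures weight = 5.4/50.85 = 0.1062.
Equity contribution = 0.7426 × 14.1% = 10.4703%.
Preferred contribution = 0.1512 × 7.66% = 1.1584%.
Remaining for debt = 12.13% − 11.6287% = 0.5013%.
Rd × (1 − 25%) × 0.1062 = 0.5013%  ⇒  Rd = 6.2936%.

6.29%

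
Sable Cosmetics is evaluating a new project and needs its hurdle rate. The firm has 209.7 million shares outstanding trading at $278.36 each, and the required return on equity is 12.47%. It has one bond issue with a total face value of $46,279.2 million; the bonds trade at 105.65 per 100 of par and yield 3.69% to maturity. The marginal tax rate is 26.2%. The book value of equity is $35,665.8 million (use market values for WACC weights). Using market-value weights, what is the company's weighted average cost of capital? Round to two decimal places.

8.03%

Market value of equity E = 278.36 × 209.7m = 58372.092m. Market value of debt D = 46279.2m × 105.65/100 = 48893.9748m.
Total capital V = 58372.092 + 48893.9748 = 107266.0668.
Equity: weight = 58372.092/107266.0668 = 0.5442; cost = 12.47%.
Bonds outstanding: weight = 48893.9748/107266.0668 = 0.4558; after-tax cost = 3.69% × (1 − 26.2%) = 2.7232%.
WACC = 0.5442 × 12.4700% + 0.4558 × 2.7232% = 8.0272%.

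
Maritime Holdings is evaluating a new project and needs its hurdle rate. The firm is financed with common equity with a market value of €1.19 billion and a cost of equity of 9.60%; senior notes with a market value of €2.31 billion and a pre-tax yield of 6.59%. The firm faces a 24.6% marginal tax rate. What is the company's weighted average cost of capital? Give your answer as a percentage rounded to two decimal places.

Total capital V = 1.19 + 2.31 = 3.5.
Equity: weight = 1.19/3.5 = 0.3400; cost = 9.6%.
Senior notes: weight = 2.31/3.5 = 0.6600; after-tax cost = 6.59% × (1 − 24.6%) = 4.9689%.
WACC = 0.3400 × 9.6000% + 0.6600 × 4.9689% = 6.5434%.

6.54%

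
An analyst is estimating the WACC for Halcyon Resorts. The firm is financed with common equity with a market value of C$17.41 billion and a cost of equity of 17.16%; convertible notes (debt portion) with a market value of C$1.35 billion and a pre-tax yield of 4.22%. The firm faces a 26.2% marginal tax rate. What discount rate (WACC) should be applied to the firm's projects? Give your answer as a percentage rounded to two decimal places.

Total capital V = 17.41 + 1.35 = 18.76.
Equity: weight = 17.41/18.76 = 0.9280; cost = 17.16%.
Convertible notes (debt portion): weight = 1.35/18.76 = 0.0720; after-tax cost = 4.22% × (1 − 26.2%) = 3.1144%.
WACC = 0.9280 × 17.1600% + 0.0720 × 3.1144% = 16.1493%.

16.15%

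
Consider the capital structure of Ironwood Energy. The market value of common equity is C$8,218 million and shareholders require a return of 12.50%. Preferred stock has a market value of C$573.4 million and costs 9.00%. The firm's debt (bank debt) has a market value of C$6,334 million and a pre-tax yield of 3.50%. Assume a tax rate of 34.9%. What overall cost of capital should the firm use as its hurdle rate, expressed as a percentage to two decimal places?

Total capital V = 8218 + 573.4 + 6334 = 15125.4.
Equity: weight = 8218/15125.4 = 0.5433; cost = 12.5%.
Preferred: weight = 573.4/15125.4 = 0.0379; cost = 9%.
Bank debt: weight = 6334/15125.4 = 0.4188; after-tax cost = 3.5% × (1 − 34.9%) = 2.2785%.
WACC = 0.5433 × 12.5000% + 0.0379 × 9.0000% + 0.4188 × 2.2785% = 8.0869%.

8.09%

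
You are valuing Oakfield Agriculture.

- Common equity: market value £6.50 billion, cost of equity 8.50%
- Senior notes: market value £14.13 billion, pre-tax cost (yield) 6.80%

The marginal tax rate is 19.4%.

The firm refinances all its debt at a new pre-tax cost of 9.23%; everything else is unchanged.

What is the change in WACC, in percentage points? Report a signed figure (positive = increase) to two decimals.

+1.34 pp

Current WACC:
Total capital V = 6.5 + 14.13 = 20.63.
Equity: weight = 6.5/20.63 = 0.3151; cost = 8.5%.
Senior notes: weight = 14.13/20.63 = 0.6849; after-tax cost = 6.8% × (1 − 19.4%) = 5.4808%.
WACC = 0.3151 × 8.5000% + 0.6849 × 5.4808% = 6.4321%.
After the change:
Total capital V = 6.5 + 14.13 = 20.63.
Equity: weight = 6.5/20.63 = 0.3151; cost = 8.5%.
Senior notes: weight = 14.13/20.63 = 0.6849; after-tax cost = 9.23% × (1 − 19.4%) = 7.4394%.
WACC = 0.3151 × 8.5000% + 0.6849 × 7.4394% = 7.7736%.
Change in WACC = 7.7736% − 6.4321% = 1.3415 pp.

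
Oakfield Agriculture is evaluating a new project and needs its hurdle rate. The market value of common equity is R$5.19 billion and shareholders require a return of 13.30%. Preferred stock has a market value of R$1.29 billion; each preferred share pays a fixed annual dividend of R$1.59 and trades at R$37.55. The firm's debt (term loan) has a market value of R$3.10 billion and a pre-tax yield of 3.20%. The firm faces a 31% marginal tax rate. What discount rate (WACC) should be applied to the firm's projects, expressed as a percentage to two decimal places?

8.49%

Cost of preferred: Rp = 1.59 / 37.55 = 4.2344%.
Total capital V = 5.19 + 1.29 + 3.1 = 9.58.
Equity: weight = 5.19/9.58 = 0.5418; cost = 13.3%.
Preferred: weight = 1.29/9.58 = 0.1347; cost = 4.2344%.
Term loan: weight = 3.1/9.58 = 0.3236; after-tax cost = 3.2% × (1 − 31%) = 2.2080%.
WACC = 0.5418 × 13.3000% + 0.1347 × 4.2344% + 0.3236 × 2.2080% = 8.4900%.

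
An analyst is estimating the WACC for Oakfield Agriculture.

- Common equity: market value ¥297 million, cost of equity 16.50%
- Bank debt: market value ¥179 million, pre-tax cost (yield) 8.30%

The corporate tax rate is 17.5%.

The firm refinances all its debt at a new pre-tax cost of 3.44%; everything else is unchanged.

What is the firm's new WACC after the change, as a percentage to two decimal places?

After the change:
Total capital V = 297 + 179 = 476.
Equity: weight = 297/476 = 0.6239; cost = 16.5%.
Bank debt: weight = 179/476 = 0.3761; after-tax cost = 3.44% × (1 − 17.5%) = 2.8380%.
WACC = 0.6239 × 16.5000% + 0.3761 × 2.8380% = 11.3624%.

11.36%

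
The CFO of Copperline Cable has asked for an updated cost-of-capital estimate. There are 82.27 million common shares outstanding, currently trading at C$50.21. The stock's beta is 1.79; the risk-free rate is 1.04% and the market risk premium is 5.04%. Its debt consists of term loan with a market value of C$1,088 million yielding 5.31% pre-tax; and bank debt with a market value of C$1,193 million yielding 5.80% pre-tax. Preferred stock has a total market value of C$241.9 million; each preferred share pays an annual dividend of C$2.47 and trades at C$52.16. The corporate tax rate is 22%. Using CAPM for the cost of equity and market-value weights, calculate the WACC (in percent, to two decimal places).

7.91%

Cost of equity via CAPM: Re = 1.04% + 1.79 × 5.04% = 10.0616%.
Cost of preferred: Rp = 2.47 / 52.16 = 4.7354%.
Market value of equity E = 50.21 × 82.27m = 4130.7767m.
Total capital V = 4130.7767 + 241.9 + 1088 + 1193 = 6653.6767.
Equity: weight = 4130.7767/6653.6767 = 0.6208; cost = 10.0616%.
Preferred: weight = 241.9/6653.6767 = 0.0364; cost = 4.7354%.
Term loan: weight = 1088/6653.6767 = 0.1635; after-tax cost = 5.31% × (1 − 22%) = 4.1418%.
Bank debt: weight = 1193/6653.6767 = 0.1793; after-tax cost = 5.8% × (1 − 22%) = 4.5240%.
WACC = 0.6208 × 10.0616% + 0.0364 × 4.7354% + 0.1635 × 4.1418% + 0.1793 × 4.5240% = 7.9071%.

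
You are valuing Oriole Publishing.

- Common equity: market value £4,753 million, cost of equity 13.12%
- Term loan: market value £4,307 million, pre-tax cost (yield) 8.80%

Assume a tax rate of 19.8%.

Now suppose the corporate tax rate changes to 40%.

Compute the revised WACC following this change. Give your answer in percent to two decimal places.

After the change:
Total capital V = 4753 + 4307 = 9060.
Equity: weight = 4753/9060 = 0.5246; cost = 13.12%.
Term loan: weight = 4307/9060 = 0.4754; after-tax cost = 8.8% × (1 − 40%) = 5.2800%.
WACC = 0.5246 × 13.1200% + 0.4754 × 5.2800% = 9.3930%.

9.39%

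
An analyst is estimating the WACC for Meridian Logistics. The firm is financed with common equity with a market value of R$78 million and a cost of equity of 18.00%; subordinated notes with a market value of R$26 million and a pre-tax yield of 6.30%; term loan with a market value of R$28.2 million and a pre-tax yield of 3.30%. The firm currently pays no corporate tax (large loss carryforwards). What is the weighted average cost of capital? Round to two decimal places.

12.56%

Total capital V = 78 + 26 + 28.2 = 132.2.
Equity: weight = 78/132.2 = 0.5900; cost = 18%.
Subordinated notes: weight = 26/132.2 = 0.1967; after-tax cost = 6.3% × (1 − 0%) = 6.3000%.
Term loan: weight = 28.2/132.2 = 0.2133; after-tax cost = 3.3% × (1 − 0%) = 3.3000%.
WACC = 0.5900 × 18.0000% + 0.1967 × 6.3000% + 0.2133 × 3.3000% = 12.5632%.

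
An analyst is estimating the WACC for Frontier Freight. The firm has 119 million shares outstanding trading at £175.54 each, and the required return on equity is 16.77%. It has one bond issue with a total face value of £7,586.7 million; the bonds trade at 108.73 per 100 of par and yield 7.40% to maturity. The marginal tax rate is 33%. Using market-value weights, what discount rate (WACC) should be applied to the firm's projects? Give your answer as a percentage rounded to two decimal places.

Market value of equity E = 175.54 × 119m = 20889.26m. Market value of debt D = 7586.7m × 108.73/100 = 8249.01891m.
Total capital V = 20889.26 + 8249.01891 = 29138.27891.
Equity: weight = 20889.26/29138.27891 = 0.7169; cost = 16.77%.
Bonds outstanding: weight = 8249.01891/29138.27891 = 0.2831; after-tax cost = 7.4% × (1 − 33%) = 4.9580%.
WACC = 0.7169 × 16.7700% + 0.2831 × 4.9580% = 13.4260%.

13.43%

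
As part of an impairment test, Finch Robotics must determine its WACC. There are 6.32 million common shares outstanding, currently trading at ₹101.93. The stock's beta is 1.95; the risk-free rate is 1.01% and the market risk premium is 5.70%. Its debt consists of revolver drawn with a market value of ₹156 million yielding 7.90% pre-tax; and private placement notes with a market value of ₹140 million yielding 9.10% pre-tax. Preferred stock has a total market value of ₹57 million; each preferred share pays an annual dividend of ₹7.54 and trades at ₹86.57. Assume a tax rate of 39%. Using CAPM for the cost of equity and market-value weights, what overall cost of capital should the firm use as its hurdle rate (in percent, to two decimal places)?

9.86%

Cost of equity via CAPM: Re = 1.01% + 1.95 × 5.7% = 12.1250%.
Cost of preferred: Rp = 7.54 / 86.57 = 8.7097%.
Market value of equity E = 101.93 × 6.32m = 644.1976m.
Total capital V = 644.1976 + 57 + 156 + 140 = 997.1976.
Equity: weight = 644.1976/997.1976 = 0.6460; cost = 12.125%.
Preferred: weight = 57/997.1976 = 0.0572; cost = 8.7097%.
Revolver drawn: weight = 156/997.1976 = 0.1564; after-tax cost = 7.9% × (1 − 39%) = 4.8190%.
Private placement notes: weight = 140/997.1976 = 0.1404; after-tax cost = 9.1% × (1 − 39%) = 5.5510%.
WACC = 0.6460 × 12.1250% + 0.0572 × 8.7097% + 0.1564 × 4.8190% + 0.1404 × 5.5510% = 9.8639%.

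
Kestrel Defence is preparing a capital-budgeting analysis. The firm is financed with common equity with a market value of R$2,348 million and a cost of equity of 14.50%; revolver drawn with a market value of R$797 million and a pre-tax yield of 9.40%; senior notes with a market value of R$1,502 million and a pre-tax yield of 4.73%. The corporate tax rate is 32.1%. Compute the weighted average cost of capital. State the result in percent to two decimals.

Total capital V = 2348 + 797 + 1502 = 4647.
Equity: weight = 2348/4647 = 0.5053; cost = 14.5%.
Revolver drawn: weight = 797/4647 = 0.1715; after-tax cost = 9.4% × (1 − 32.1%) = 6.3826%.
Senior notes: weight = 1502/4647 = 0.3232; after-tax cost = 4.73% × (1 − 32.1%) = 3.2117%.
WACC = 0.5053 × 14.5000% + 0.1715 × 6.3826% + 0.3232 × 3.2117% = 9.4592%.

9.46%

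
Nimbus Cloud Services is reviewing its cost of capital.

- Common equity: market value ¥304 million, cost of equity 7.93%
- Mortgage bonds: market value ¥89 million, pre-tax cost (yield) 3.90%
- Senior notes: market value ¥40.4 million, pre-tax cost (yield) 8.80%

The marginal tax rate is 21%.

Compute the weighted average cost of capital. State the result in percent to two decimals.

6.84%

Total capital V = 304 + 89 + 40.4 = 433.4.
Equity: weight = 304/433.4 = 0.7014; cost = 7.93%.
Mortgage bonds: weight = 89/433.4 = 0.2054; after-tax cost = 3.9% × (1 − 21%) = 3.0810%.
Senior notes: weight = 40.4/433.4 = 0.0932; after-tax cost = 8.8% × (1 − 21%) = 6.9520%.
WACC = 0.7014 × 7.9300% + 0.2054 × 3.0810% + 0.0932 × 6.9520% = 6.8431%.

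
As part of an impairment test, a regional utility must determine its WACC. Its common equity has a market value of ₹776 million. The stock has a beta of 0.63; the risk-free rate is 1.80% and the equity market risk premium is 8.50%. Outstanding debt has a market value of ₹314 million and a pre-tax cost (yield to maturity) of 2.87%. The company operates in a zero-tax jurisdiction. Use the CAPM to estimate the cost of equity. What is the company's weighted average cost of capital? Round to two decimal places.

Cost of equity via CAPM: Re = 1.8% + 0.63 × 8.5% = 7.1550%.
Total capital V = 776 + 314 = 1090.
Equity: weight = 776/1090 = 0.7119; cost = 7.155%.
Debt: weight = 314/1090 = 0.2881; after-tax cost = 2.87% × (1 − 0%) = 2.8700%.
WACC = 0.7119 × 7.1550% + 0.2881 × 2.8700% = 5.9206%.

5.92%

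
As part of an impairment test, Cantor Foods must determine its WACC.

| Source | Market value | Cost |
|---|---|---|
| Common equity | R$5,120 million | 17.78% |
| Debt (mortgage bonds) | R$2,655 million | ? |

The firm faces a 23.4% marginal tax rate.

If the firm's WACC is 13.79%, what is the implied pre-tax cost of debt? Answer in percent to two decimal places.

Total capital V = 5120 + 2655 = 7775.
Equity weight = 5120/7775 = 0.6585.
Mortgage bonds weight = 2655/7775 = 0.3415.
Equity contribution = 0.6585 × 17.78% = 11.7085%.
Remaining for debt = 13.79% − 11.7085% = 2.0815%.
Rd × (1 − 23.4%) × 0.3415 = 2.0815%  ⇒  Rd = 7.9576%.

7.96%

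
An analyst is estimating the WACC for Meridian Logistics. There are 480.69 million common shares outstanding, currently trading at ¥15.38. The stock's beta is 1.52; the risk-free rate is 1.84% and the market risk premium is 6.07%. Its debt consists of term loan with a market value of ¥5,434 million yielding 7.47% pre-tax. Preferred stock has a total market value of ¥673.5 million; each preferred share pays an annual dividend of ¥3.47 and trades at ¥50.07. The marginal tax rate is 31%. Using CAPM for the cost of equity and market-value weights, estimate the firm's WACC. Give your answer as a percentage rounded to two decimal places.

Cost of equity via CAPM: Re = 1.84% + 1.52 × 6.07% = 11.0664%.
Cost of preferred: Rp = 3.47 / 50.07 = 6.9303%.
Market value of equity E = 15.38 × 480.69m = 7393.0122m.
Total capital V = 7393.0122 + 673.5 + 5434 = 13500.5122.
Equity: weight = 7393.0122/13500.5122 = 0.5476; cost = 11.0664%.
Preferred: weight = 673.5/13500.5122 = 0.0499; cost = 6.9303%.
Term loan: weight = 5434/13500.5122 = 0.4025; after-tax cost = 7.47% × (1 − 31%) = 5.1543%.
WACC = 0.5476 × 11.0664% + 0.0499 × 6.9303% + 0.4025 × 5.1543% = 8.4804%.

8.48%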